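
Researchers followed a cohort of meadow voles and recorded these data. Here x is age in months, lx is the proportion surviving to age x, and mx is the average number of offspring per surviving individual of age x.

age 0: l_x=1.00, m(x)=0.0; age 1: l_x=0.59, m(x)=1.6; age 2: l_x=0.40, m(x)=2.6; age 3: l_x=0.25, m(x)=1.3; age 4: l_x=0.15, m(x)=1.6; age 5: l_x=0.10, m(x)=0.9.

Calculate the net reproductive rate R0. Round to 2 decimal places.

2.64

lx·mx by age: 0, 0.944, 1.04, 0.325, 0.24, 0.09
R0 = Σ lx·mx = 2.639 → 2.64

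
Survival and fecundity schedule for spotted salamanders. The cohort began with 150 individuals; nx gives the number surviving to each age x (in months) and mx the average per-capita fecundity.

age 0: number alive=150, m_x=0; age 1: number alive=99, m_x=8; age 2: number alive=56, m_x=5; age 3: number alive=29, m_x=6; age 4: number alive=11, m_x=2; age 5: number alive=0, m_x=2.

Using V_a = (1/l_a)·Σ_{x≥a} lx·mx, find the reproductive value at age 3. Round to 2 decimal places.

6.76

lx = nx/n0 = nx/150: 1, 0.66, 0.37333…, 0.19333…, 0.07333…, 0
lx·mx for x ≥ 3: 1.16…, 0.146667…, 0 → sum = 1.306667…
V_3 = 1.306667… / l_3 = 1.306667… / 0.193333… = 6.758621… → 6.76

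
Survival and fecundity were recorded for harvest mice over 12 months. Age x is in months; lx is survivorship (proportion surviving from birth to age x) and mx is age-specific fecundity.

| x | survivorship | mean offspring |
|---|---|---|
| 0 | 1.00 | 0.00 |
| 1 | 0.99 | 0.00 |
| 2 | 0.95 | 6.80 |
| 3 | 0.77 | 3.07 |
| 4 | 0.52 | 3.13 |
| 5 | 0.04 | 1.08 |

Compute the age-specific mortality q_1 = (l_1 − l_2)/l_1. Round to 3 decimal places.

0.040

q_1 = (l_1 − l_2) / l_1 = (0.99 − 0.95) / 0.99
     = 0.04 / 0.99 = 0.040404… → 0.040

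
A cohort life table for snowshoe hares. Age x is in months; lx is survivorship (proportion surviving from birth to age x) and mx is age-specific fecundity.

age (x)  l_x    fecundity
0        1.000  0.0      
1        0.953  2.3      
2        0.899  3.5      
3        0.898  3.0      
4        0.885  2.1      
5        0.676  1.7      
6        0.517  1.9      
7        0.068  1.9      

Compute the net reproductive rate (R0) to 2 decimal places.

12.15

lx·mx by age: 0, 2.1919, 3.1465, 2.694, 1.8585, 1.1492, 0.9823, 0.1292
R0 = Σ lx·mx = 12.1516 → 12.15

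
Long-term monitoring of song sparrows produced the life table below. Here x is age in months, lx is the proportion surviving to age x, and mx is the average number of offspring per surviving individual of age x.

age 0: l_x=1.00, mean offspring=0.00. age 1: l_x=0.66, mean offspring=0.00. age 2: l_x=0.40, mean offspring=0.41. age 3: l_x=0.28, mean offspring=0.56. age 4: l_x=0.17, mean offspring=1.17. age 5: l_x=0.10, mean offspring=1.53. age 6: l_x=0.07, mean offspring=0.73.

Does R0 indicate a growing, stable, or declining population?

R0 = Σ lx·mx = 0 + 0 + 0.164 + 0.1568 + 0.1989 + 0.153 + 0.0511 = 0.7238
R0 < 1, so the population is declining.

declining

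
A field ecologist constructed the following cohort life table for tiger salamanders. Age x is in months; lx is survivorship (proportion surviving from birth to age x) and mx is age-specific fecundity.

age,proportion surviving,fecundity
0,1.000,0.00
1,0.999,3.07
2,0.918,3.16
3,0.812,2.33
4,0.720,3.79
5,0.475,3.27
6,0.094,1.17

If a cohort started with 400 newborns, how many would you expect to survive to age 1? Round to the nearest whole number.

400

Expected survivors = N0 · l_1 = 400 × 0.999 = 399.6 → 400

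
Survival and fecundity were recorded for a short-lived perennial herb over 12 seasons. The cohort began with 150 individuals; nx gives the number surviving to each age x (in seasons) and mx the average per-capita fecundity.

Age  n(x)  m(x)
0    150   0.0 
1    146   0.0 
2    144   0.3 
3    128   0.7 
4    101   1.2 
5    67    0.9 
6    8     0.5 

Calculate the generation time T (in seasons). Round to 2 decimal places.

lx = nx/n0 = nx/150: 1, 0.97333…, 0.96, 0.85333…, 0.67333…, 0.44667…, 0.05333…
lx·mx: 0, 0, 0.288, 0.597333…, 0.808…, 0.402…, 0.026667… → R0 = 2.122…
x·lx·mx: 0, 0, 0.576, 1.792…, 3.232…, 2.01…, 0.16… → Σ = 7.77…
T = 7.77… / 2.122… = 3.66164… → 3.66

3.66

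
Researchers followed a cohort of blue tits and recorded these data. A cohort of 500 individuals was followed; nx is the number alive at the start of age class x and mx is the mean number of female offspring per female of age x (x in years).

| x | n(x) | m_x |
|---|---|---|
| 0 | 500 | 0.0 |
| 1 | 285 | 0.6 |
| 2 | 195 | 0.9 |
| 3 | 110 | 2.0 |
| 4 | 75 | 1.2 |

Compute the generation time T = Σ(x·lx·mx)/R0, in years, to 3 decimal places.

2.349

lx = nx/n0 = nx/500: 1, 0.57, 0.39, 0.22, 0.15
lx·mx: 0, 0.342, 0.351, 0.44, 0.18 → R0 = 1.313
x·lx·mx: 0, 0.342, 0.702, 1.32, 0.72 → Σ = 3.084
T = 3.084 / 1.313 = 2.348819… → 2.349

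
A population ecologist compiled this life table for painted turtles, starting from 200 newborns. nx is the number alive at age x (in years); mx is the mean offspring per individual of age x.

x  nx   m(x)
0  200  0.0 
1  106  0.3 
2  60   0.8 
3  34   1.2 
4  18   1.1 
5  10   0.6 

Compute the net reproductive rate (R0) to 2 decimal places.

0.73

lx = nx/n0 = nx/200: 1, 0.53, 0.3, 0.17, 0.09, 0.05
lx·mx by age: 0, 0.159, 0.24, 0.204, 0.099, 0.03
R0 = Σ lx·mx = 0.732 → 0.73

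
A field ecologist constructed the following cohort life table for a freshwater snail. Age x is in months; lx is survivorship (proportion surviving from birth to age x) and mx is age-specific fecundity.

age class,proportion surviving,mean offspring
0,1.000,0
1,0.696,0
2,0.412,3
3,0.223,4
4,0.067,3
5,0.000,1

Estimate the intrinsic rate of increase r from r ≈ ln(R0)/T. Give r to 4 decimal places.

R0 = Σ lx·mx = 0 + 0 + 1.236 + 0.892 + 0.201 + 0 = 2.329
Σ x·lx·mx = 5.952; T = 5.952/2.329 = 2.5556…
r ≈ ln(R0)/T = ln(2.329)/2.5556… = 0.330818… → 0.3308

0.3308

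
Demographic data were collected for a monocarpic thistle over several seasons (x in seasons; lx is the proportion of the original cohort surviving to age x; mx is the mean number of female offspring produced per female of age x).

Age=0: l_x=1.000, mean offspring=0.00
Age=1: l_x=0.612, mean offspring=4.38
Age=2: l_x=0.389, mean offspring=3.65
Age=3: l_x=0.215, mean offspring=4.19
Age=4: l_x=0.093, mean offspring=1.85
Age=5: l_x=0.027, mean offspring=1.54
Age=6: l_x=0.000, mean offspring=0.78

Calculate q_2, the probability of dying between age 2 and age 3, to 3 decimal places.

0.447

q_2 = (l_2 − l_3) / l_2 = (0.389 − 0.215) / 0.389
     = 0.174 / 0.389 = 0.447301… → 0.447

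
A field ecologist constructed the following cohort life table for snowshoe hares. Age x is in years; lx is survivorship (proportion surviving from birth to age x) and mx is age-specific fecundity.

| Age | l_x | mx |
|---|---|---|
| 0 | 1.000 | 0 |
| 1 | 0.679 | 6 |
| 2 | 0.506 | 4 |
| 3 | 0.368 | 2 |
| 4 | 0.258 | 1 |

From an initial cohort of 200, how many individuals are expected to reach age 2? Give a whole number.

101

Expected survivors = N0 · l_2 = 200 × 0.506 = 101.2 → 101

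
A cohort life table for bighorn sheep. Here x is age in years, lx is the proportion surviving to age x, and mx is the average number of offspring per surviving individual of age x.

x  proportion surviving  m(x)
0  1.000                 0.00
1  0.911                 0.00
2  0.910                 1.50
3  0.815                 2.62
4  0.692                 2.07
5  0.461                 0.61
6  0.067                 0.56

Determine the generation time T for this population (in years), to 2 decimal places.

3.14

lx·mx: 0, 0, 1.365, 2.1353, 1.43244, 0.28121, 0.03752 → R0 = 5.25147
x·lx·mx: 0, 0, 2.73, 6.4059, 5.72976, 1.40605, 0.22512 → Σ = 16.49683
T = 16.49683 / 5.25147 = 3.141374… → 3.14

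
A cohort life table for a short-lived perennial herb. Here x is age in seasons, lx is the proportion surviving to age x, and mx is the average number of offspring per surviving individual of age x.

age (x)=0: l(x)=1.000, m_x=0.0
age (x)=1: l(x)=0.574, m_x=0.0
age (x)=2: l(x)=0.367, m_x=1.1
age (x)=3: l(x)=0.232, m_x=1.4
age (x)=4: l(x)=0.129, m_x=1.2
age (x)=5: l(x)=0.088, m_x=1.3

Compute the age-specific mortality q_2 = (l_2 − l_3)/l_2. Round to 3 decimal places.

q_2 = (l_2 − l_3) / l_2 = (0.367 − 0.232) / 0.367
     = 0.135 / 0.367 = 0.367847… → 0.368

0.368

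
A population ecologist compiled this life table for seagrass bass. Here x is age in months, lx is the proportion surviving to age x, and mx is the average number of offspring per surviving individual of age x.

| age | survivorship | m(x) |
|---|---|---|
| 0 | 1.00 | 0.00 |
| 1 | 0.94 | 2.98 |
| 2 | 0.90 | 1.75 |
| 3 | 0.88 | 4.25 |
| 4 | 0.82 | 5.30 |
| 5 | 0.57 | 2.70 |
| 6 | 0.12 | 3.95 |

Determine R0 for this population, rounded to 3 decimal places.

lx·mx by age: 0, 2.8012, 1.575, 3.74, 4.346, 1.539, 0.474
R0 = Σ lx·mx = 14.4752 → 14.475

14.475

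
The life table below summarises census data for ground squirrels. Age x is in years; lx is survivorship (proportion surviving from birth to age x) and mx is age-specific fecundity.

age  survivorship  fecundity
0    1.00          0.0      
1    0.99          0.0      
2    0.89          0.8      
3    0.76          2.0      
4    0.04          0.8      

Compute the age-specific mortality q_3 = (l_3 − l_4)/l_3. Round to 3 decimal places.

q_3 = (l_3 − l_4) / l_3 = (0.76 − 0.04) / 0.76
     = 0.72 / 0.76 = 0.947368… → 0.947

0.947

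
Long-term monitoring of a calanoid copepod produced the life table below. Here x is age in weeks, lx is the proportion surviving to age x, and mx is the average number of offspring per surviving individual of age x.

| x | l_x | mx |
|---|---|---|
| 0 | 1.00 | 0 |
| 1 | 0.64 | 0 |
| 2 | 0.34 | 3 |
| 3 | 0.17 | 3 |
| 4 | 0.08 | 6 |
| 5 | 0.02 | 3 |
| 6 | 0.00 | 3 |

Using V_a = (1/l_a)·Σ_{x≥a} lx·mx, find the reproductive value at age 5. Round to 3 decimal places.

lx·mx for x ≥ 5: 0.06, 0 → sum = 0.06
V_5 = 0.06 / l_5 = 0.06 / 0.02 = 3 → 3.000

3.000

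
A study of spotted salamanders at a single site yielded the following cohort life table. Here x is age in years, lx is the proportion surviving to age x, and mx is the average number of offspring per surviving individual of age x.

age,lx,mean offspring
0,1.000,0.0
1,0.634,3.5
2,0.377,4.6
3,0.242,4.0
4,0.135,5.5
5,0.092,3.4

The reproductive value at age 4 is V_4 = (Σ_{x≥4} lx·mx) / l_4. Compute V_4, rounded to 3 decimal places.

7.817

lx·mx for x ≥ 4: 0.7425, 0.3128 → sum = 1.0553
V_4 = 1.0553 / l_4 = 1.0553 / 0.135 = 7.817037… → 7.817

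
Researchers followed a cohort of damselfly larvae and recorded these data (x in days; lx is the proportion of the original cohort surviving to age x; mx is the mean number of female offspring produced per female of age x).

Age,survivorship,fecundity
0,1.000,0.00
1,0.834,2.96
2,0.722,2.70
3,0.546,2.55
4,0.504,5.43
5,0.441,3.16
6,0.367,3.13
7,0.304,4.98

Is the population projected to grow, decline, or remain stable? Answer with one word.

R0 = Σ lx·mx = 0 + 2.46864 + 1.9494 + 1.3923 + 2.73672 + 1.39356 + 1.14871 + 1.51392 = 12.60325
R0 > 1, so the population is growing.

growing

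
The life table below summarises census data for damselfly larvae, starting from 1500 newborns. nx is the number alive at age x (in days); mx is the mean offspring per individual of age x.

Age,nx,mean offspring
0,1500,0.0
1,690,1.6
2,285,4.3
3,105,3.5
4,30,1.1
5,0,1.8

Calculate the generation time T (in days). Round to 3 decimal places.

1.754

lx = nx/n0 = nx/1500: 1, 0.46, 0.19, 0.07, 0.02, 0
lx·mx: 0, 0.736, 0.817, 0.245, 0.022, 0 → R0 = 1.82
x·lx·mx: 0, 0.736, 1.634, 0.735, 0.088, 0 → Σ = 3.193
T = 3.193 / 1.82 = 1.754396… → 1.754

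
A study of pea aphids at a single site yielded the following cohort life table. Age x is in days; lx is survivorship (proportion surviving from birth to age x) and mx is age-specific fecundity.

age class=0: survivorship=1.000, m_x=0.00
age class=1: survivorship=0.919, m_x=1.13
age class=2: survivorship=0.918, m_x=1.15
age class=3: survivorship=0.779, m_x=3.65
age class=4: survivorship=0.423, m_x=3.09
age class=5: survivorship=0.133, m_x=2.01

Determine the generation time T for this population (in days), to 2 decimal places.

lx·mx: 0, 1.03847, 1.0557, 2.84335, 1.30707, 0.26733 → R0 = 6.51192
x·lx·mx: 0, 1.03847, 2.1114, 8.53005, 5.22828, 1.33665 → Σ = 18.24485
T = 18.24485 / 6.51192 = 2.801762… → 2.80

2.80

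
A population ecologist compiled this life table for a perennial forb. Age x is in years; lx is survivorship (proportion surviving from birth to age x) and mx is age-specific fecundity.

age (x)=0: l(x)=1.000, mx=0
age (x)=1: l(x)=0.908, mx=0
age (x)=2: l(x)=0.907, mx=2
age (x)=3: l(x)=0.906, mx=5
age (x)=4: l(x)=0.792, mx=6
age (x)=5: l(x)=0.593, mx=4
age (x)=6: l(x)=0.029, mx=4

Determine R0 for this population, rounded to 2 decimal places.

lx·mx by age: 0, 0, 1.814, 4.53, 4.752, 2.372, 0.116
R0 = Σ lx·mx = 13.584 → 13.58

13.58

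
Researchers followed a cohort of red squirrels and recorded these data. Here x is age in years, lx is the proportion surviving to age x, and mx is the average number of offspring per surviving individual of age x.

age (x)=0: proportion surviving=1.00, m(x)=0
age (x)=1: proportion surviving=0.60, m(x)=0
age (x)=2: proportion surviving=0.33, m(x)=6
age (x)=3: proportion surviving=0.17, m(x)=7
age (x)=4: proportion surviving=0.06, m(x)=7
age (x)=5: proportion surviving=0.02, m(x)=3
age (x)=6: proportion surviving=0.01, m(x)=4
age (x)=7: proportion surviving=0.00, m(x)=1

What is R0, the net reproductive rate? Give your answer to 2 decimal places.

lx·mx by age: 0, 0, 1.98, 1.19, 0.42, 0.06, 0.04, 0
R0 = Σ lx·mx = 3.69 → 3.69

3.69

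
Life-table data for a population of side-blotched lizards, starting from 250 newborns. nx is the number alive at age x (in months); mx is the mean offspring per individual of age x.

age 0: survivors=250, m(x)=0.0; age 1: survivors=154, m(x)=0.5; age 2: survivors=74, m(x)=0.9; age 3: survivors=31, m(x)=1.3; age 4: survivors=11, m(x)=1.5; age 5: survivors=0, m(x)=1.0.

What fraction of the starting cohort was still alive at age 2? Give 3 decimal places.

0.296

l_2 = n_2/n_0 = 74/250 = 0.296 → 0.296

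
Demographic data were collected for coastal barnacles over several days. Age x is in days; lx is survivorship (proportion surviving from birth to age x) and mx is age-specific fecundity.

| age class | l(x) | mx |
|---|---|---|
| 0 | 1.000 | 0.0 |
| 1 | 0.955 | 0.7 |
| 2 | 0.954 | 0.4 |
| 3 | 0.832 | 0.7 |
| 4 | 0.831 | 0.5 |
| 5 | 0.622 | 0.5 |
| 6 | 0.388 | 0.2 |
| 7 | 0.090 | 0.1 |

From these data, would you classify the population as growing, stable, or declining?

R0 = Σ lx·mx = 0 + 0.6685 + 0.3816 + 0.5824 + 0.4155 + 0.311 + 0.0776 + 0.009 = 2.4456
R0 > 1, so the population is growing.

growing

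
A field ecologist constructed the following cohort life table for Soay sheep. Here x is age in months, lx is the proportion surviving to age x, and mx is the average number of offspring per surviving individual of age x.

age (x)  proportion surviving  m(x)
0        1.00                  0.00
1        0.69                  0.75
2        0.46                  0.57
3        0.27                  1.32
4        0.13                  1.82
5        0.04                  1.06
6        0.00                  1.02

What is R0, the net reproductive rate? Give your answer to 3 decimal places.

lx·mx by age: 0, 0.5175, 0.2622, 0.3564, 0.2366, 0.0424, 0
R0 = Σ lx·mx = 1.4151 → 1.415

1.415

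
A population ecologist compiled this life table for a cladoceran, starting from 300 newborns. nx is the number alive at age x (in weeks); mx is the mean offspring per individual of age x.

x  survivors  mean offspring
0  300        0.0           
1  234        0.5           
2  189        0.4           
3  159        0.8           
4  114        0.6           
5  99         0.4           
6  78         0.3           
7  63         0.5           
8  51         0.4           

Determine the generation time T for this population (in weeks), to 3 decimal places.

lx = nx/n0 = nx/300: 1, 0.78, 0.63, 0.53, 0.38, 0.33, 0.26, 0.21, 0.17
lx·mx: 0, 0.39, 0.252, 0.424, 0.228, 0.132, 0.078, 0.105, 0.068 → R0 = 1.677
x·lx·mx: 0, 0.39, 0.504, 1.272, 0.912, 0.66, 0.468, 0.735, 0.544 → Σ = 5.485
T = 5.485 / 1.677 = 3.270722… → 3.271

3.271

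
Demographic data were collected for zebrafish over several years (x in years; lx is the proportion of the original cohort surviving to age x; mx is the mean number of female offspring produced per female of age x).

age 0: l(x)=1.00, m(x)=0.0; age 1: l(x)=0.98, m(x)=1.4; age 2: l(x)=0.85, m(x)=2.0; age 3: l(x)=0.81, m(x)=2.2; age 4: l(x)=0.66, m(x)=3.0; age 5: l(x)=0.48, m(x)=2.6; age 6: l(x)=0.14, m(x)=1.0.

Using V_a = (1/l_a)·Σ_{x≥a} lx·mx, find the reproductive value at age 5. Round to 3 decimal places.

lx·mx for x ≥ 5: 1.248, 0.14 → sum = 1.388
V_5 = 1.388 / l_5 = 1.388 / 0.48 = 2.891667… → 2.892

2.892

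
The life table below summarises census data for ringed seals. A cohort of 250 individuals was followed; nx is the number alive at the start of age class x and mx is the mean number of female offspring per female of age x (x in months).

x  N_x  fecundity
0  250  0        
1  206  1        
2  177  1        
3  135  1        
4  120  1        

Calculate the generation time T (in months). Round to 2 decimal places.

2.26

lx = nx/n0 = nx/250: 1, 0.824, 0.708, 0.54, 0.48
lx·mx: 0, 0.824, 0.708, 0.54, 0.48 → R0 = 2.552
x·lx·mx: 0, 0.824, 1.416, 1.62, 1.92 → Σ = 5.78
T = 5.78 / 2.552 = 2.26489… → 2.26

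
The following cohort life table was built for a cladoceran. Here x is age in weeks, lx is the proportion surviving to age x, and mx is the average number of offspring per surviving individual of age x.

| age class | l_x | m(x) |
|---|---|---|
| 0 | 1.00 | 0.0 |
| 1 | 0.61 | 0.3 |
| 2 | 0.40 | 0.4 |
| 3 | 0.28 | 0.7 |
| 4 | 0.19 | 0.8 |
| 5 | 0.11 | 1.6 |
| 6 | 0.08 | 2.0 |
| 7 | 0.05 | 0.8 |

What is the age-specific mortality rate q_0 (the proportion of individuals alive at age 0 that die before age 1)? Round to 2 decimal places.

q_0 = (l_0 − l_1) / l_0 = (1 − 0.61) / 1
     = 0.39 / 1 = 0.39 → 0.39

0.39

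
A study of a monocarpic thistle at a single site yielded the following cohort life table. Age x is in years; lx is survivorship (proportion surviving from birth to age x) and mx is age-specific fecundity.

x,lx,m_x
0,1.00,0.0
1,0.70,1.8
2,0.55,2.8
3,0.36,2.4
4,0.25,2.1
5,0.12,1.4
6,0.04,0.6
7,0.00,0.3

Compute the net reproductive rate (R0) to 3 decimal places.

lx·mx by age: 0, 1.26, 1.54, 0.864, 0.525, 0.168, 0.024, 0
R0 = Σ lx·mx = 4.381 → 4.381

4.381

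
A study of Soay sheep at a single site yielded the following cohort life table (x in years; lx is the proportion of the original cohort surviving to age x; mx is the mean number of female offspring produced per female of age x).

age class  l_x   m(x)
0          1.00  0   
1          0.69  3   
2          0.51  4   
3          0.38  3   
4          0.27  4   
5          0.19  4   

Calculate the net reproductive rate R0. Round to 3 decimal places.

7.090

lx·mx by age: 0, 2.07, 2.04, 1.14, 1.08, 0.76
R0 = Σ lx·mx = 7.09 → 7.090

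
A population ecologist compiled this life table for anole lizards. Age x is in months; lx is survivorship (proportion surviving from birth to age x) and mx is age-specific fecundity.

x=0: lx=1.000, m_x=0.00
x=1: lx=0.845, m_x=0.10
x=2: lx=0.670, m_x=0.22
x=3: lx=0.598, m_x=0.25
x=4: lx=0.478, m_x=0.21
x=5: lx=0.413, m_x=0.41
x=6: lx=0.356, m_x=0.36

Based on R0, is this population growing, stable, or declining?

declining

R0 = Σ lx·mx = 0 + 0.0845 + 0.1474 + 0.1495 + 0.10038 + 0.16933 + 0.12816 = 0.77927
R0 < 1, so the population is declining.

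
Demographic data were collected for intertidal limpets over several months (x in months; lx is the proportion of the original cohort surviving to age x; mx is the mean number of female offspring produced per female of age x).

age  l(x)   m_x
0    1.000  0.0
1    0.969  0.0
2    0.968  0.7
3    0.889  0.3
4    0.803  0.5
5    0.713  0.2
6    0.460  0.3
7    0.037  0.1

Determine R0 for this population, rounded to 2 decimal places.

1.63

lx·mx by age: 0, 0, 0.6776, 0.2667, 0.4015, 0.1426, 0.138, 0.0037
R0 = Σ lx·mx = 1.6301 → 1.63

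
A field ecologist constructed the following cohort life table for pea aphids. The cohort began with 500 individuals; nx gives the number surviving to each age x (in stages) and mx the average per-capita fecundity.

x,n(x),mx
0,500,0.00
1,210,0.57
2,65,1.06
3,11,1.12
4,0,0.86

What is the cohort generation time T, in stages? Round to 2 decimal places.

lx = nx/n0 = nx/500: 1, 0.42, 0.13, 0.022, 0
lx·mx: 0, 0.2394, 0.1378, 0.02464, 0 → R0 = 0.40184
x·lx·mx: 0, 0.2394, 0.2756, 0.07392, 0 → Σ = 0.58892
T = 0.58892 / 0.40184 = 1.465558… → 1.47

1.47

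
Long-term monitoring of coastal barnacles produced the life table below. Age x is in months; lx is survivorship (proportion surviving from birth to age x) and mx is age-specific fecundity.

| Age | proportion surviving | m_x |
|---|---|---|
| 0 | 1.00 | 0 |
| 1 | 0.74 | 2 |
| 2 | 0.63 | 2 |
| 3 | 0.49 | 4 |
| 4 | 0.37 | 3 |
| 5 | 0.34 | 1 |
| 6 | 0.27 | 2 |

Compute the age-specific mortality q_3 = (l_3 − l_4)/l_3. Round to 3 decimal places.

0.245

q_3 = (l_3 − l_4) / l_3 = (0.49 − 0.37) / 0.49
     = 0.12 / 0.49 = 0.244898… → 0.245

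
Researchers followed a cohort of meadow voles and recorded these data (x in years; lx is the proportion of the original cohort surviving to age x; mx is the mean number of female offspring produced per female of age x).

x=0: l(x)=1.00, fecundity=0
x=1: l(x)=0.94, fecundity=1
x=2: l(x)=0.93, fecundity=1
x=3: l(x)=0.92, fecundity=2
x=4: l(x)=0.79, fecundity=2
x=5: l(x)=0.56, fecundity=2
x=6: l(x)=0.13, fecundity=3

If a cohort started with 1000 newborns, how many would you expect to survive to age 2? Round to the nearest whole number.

Expected survivors = N0 · l_2 = 1000 × 0.93 = 930 → 930

930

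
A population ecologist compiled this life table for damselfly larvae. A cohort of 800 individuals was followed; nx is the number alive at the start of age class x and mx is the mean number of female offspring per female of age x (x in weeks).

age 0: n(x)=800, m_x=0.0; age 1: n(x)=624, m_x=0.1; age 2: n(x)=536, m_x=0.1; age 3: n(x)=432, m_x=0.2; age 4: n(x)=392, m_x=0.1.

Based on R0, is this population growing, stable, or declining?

declining

lx = nx/n0 = nx/800: 1, 0.78, 0.67, 0.54, 0.49
R0 = Σ lx·mx = 0 + 0.078 + 0.067 + 0.108 + 0.049 = 0.302
R0 < 1, so the population is declining.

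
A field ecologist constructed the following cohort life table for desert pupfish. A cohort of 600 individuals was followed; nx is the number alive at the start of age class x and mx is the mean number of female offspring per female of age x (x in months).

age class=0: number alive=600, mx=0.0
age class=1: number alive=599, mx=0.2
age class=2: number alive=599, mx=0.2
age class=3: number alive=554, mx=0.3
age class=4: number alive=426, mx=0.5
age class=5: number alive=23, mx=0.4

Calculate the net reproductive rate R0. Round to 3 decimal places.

lx = nx/n0 = nx/600: 1, 0.99833…, 0.99833…, 0.92333…, 0.71, 0.03833…
lx·mx by age: 0, 0.199667…, 0.199667…, 0.277…, 0.355, 0.015333…
R0 = Σ lx·mx = 1.046667… → 1.047

1.047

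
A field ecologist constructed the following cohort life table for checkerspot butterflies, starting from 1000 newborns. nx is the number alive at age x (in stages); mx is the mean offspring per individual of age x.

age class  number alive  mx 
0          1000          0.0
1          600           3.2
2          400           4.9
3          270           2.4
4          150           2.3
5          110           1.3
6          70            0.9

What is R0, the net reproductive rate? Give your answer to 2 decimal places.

lx = nx/n0 = nx/1000: 1, 0.6, 0.4, 0.27, 0.15, 0.11, 0.07
lx·mx by age: 0, 1.92, 1.96, 0.648, 0.345, 0.143, 0.063
R0 = Σ lx·mx = 5.079 → 5.08

5.08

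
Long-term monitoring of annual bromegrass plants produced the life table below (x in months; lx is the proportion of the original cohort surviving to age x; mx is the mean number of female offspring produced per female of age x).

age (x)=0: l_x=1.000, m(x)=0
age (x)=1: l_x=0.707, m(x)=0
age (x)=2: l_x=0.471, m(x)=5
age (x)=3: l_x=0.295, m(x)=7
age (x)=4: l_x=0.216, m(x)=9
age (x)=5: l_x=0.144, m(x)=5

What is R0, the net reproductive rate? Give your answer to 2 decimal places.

7.08

lx·mx by age: 0, 0, 2.355, 2.065, 1.944, 0.72
R0 = Σ lx·mx = 7.084 → 7.08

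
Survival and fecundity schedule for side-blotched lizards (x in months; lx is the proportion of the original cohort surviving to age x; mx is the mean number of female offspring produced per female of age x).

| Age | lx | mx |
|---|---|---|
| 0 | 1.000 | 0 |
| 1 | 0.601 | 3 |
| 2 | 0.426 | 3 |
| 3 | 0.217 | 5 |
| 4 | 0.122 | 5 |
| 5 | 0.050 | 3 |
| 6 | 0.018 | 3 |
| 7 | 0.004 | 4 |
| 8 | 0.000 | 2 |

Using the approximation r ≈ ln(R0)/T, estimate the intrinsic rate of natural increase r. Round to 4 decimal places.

R0 = Σ lx·mx = 0 + 1.803 + 1.278 + 1.085 + 0.61 + 0.15 + 0.054 + 0.016 + 0 = 4.996
Σ x·lx·mx = 11.24; T = 11.24/4.996 = 2.2498…
r ≈ ln(R0)/T = ln(4.996)/2.2498… = 0.715014… → 0.7150

0.7150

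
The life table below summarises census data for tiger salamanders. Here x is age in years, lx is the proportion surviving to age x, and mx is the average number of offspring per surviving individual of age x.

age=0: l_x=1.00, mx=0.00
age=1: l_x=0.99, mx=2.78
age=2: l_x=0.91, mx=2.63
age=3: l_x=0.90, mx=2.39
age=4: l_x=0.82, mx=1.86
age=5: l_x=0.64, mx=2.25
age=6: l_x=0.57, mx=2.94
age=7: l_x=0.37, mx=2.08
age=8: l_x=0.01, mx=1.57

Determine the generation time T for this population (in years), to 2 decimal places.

lx·mx: 0, 2.7522, 2.3933, 2.151, 1.5252, 1.44, 1.6758, 0.7696, 0.0157 → R0 = 12.7228
x·lx·mx: 0, 2.7522, 4.7866, 6.453, 6.1008, 7.2, 10.0548, 5.3872, 0.1256 → Σ = 42.8602
T = 42.8602 / 12.7228 = 3.368771… → 3.37

3.37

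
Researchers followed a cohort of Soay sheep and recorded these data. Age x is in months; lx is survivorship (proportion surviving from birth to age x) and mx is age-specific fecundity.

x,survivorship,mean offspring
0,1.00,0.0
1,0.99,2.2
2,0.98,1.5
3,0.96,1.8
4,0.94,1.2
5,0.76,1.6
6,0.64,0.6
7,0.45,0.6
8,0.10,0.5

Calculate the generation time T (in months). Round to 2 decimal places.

lx·mx: 0, 2.178, 1.47, 1.728, 1.128, 1.216, 0.384, 0.27, 0.05 → R0 = 8.424
x·lx·mx: 0, 2.178, 2.94, 5.184, 4.512, 6.08, 2.304, 1.89, 0.4 → Σ = 25.488
T = 25.488 / 8.424 = 3.025641… → 3.03

3.03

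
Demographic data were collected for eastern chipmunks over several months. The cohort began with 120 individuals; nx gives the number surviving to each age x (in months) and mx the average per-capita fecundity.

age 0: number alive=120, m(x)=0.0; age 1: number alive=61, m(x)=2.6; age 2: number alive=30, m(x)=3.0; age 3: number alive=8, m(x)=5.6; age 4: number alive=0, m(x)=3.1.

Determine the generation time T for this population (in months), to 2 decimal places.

1.61

lx = nx/n0 = nx/120: 1, 0.50833…, 0.25, 0.06667…, 0
lx·mx: 0, 1.321667…, 0.75, 0.373333…, 0 → R0 = 2.445…
x·lx·mx: 0, 1.321667…, 1.5, 1.12…, 0 → Σ = 3.941667…
T = 3.941667… / 2.445… = 1.612134… → 1.61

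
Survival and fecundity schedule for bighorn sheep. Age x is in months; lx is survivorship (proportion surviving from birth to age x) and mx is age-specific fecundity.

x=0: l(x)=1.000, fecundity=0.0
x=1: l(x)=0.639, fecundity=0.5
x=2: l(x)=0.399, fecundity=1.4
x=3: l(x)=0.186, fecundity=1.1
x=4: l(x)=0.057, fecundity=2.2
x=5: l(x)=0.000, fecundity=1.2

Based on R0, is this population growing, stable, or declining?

growing

R0 = Σ lx·mx = 0 + 0.3195 + 0.5586 + 0.2046 + 0.1254 + 0 = 1.2081
R0 > 1, so the population is growing.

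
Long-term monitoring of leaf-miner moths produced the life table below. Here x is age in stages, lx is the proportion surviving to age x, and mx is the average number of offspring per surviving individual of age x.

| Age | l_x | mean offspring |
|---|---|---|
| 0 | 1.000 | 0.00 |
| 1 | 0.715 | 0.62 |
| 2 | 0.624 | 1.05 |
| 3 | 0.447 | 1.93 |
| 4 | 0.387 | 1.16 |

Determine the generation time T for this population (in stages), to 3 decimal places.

lx·mx: 0, 0.4433, 0.6552, 0.86271, 0.44892 → R0 = 2.41013
x·lx·mx: 0, 0.4433, 1.3104, 2.58813, 1.79568 → Σ = 6.13751
T = 6.13751 / 2.41013 = 2.546547… → 2.547

2.547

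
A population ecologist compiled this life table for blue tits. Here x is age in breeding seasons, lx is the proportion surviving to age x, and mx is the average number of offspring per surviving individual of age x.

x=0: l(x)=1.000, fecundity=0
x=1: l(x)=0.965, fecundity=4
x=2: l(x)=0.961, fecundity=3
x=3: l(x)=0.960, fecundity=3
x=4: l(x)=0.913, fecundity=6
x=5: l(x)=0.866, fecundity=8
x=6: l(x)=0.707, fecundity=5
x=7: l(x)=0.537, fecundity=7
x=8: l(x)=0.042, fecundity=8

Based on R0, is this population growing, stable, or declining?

growing

R0 = Σ lx·mx = 0 + 3.86 + 2.883 + 2.88 + 5.478 + 6.928 + 3.535 + 3.759 + 0.336 = 29.659
R0 > 1, so the population is growing.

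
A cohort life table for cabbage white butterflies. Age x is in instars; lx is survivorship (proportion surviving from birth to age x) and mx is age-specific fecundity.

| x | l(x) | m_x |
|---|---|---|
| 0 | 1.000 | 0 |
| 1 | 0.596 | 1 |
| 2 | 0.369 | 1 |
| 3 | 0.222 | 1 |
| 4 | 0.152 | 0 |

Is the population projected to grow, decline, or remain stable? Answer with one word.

R0 = Σ lx·mx = 0 + 0.596 + 0.369 + 0.222 + 0 = 1.187
R0 > 1, so the population is growing.

growing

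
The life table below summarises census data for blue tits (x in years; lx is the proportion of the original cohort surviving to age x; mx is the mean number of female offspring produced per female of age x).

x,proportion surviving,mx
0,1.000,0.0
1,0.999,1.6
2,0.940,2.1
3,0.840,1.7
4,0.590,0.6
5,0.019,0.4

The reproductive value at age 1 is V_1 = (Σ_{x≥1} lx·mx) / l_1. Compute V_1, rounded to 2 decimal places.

5.37

lx·mx for x ≥ 1: 1.5984, 1.974, 1.428, 0.354, 0.0076 → sum = 5.362
V_1 = 5.362 / l_1 = 5.362 / 0.999 = 5.367367… → 5.37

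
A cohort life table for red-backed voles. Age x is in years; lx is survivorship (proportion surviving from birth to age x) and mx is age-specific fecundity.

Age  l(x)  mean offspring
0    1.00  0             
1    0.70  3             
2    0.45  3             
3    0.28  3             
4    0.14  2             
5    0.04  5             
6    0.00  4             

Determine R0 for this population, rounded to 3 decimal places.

4.770

lx·mx by age: 0, 2.1, 1.35, 0.84, 0.28, 0.2, 0
R0 = Σ lx·mx = 4.77 → 4.770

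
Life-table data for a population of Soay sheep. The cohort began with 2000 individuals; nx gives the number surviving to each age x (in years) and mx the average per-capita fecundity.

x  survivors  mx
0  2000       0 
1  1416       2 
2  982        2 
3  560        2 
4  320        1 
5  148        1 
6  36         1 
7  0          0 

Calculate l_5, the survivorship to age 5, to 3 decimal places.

0.074

l_5 = n_5/n_0 = 148/2000 = 0.074 → 0.074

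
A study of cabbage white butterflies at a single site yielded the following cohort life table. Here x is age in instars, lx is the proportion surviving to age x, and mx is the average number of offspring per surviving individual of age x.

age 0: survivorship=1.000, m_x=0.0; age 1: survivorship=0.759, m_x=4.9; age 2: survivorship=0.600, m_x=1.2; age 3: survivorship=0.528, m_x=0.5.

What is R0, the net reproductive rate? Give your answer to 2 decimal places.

4.70

lx·mx by age: 0, 3.7191, 0.72, 0.264
R0 = Σ lx·mx = 4.7031 → 4.70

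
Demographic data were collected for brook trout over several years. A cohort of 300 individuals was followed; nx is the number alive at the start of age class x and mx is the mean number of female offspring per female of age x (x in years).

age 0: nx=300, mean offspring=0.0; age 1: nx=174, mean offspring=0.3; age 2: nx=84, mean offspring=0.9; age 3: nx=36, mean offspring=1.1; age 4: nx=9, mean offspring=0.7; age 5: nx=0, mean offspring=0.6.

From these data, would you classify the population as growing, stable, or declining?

lx = nx/n0 = nx/300: 1, 0.58, 0.28, 0.12, 0.03, 0
R0 = Σ lx·mx = 0 + 0.174 + 0.252 + 0.132 + 0.021 + 0 = 0.579
R0 < 1, so the population is declining.

declining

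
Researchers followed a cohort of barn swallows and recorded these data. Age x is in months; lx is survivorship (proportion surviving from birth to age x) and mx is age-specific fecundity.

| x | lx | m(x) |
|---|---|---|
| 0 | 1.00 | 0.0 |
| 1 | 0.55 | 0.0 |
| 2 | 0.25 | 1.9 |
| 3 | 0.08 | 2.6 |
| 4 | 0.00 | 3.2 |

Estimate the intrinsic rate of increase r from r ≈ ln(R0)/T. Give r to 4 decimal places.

-0.1654

R0 = Σ lx·mx = 0 + 0 + 0.475 + 0.208 + 0 = 0.683
Σ x·lx·mx = 1.574; T = 1.574/0.683 = 2.30454…
r ≈ ln(R0)/T = ln(0.683)/2.30454… = -0.165439… → -0.1654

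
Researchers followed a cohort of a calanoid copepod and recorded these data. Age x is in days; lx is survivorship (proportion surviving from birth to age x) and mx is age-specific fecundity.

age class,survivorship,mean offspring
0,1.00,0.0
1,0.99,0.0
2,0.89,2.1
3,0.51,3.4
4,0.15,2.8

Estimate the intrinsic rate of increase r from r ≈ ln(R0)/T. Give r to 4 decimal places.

0.5273

R0 = Σ lx·mx = 0 + 0 + 1.869 + 1.734 + 0.42 = 4.023
Σ x·lx·mx = 10.62; T = 10.62/4.023 = 2.63982…
r ≈ ln(R0)/T = ln(4.023)/2.63982… = 0.527319… → 0.5273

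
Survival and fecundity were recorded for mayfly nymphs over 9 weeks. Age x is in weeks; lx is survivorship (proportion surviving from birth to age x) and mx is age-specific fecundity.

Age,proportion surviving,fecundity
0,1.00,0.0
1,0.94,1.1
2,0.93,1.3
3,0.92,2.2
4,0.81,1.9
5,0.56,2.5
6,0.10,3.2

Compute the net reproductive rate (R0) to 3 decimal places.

lx·mx by age: 0, 1.034, 1.209, 2.024, 1.539, 1.4, 0.32
R0 = Σ lx·mx = 7.526 → 7.526

7.526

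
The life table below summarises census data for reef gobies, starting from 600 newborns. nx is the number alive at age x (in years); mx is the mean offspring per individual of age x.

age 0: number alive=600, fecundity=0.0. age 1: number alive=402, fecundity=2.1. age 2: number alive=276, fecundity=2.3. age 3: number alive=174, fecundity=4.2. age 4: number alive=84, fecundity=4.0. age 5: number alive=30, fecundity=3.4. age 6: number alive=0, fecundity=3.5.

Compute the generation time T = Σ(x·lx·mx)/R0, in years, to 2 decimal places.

2.33

lx = nx/n0 = nx/600: 1, 0.67, 0.46, 0.29, 0.14, 0.05, 0
lx·mx: 0, 1.407, 1.058, 1.218, 0.56, 0.17, 0 → R0 = 4.413
x·lx·mx: 0, 1.407, 2.116, 3.654, 2.24, 0.85, 0 → Σ = 10.267
T = 10.267 / 4.413 = 2.326535… → 2.33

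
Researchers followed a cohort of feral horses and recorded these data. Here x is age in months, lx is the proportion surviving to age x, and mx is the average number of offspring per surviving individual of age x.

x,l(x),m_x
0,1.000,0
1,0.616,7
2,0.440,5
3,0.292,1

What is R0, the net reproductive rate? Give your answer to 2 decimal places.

6.80

lx·mx by age: 0, 4.312, 2.2, 0.292
R0 = Σ lx·mx = 6.804 → 6.80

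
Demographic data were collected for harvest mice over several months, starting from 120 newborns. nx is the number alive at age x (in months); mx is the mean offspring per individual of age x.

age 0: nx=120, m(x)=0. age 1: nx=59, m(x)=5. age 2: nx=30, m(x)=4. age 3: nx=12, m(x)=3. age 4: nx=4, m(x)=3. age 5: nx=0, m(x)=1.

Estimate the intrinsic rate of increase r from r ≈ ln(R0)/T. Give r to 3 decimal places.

lx = nx/n0 = nx/120: 1, 0.49167…, 0.25, 0.1, 0.03333…, 0
R0 = Σ lx·mx = 0 + 2.45833… + 1 + 0.3 + 0.1… + 0 = 3.858333…
Σ x·lx·mx = 5.758333…; T = 5.758333…/3.858333… = 1.49244…
r ≈ ln(R0)/T = ln(3.858333…)/1.49244… = 0.90472… → 0.905

0.905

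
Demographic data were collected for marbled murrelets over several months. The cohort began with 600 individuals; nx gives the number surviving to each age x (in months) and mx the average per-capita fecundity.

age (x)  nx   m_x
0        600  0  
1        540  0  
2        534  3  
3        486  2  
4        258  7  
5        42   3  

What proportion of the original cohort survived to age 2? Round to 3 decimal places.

0.890

l_2 = n_2/n_0 = 534/600 = 0.89 → 0.890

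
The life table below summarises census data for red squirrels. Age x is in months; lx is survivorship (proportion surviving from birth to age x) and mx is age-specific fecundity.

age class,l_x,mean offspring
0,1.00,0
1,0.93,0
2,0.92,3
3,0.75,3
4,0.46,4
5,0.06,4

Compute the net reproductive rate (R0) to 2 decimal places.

7.09

lx·mx by age: 0, 0, 2.76, 2.25, 1.84, 0.24
R0 = Σ lx·mx = 7.09 → 7.09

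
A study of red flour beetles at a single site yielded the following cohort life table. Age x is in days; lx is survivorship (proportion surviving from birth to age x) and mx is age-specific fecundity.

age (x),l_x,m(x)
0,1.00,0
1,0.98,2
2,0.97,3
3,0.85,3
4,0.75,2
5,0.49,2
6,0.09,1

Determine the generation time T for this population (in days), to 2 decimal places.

lx·mx: 0, 1.96, 2.91, 2.55, 1.5, 0.98, 0.09 → R0 = 9.99
x·lx·mx: 0, 1.96, 5.82, 7.65, 6, 4.9, 0.54 → Σ = 26.87
T = 26.87 / 9.99 = 2.68969… → 2.69

2.69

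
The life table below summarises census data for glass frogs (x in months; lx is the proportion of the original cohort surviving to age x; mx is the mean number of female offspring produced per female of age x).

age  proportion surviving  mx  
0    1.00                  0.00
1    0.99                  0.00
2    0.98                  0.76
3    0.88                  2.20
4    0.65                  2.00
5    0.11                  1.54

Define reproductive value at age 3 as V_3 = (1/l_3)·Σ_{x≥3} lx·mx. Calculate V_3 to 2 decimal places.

lx·mx for x ≥ 3: 1.936, 1.3, 0.1694 → sum = 3.4054
V_3 = 3.4054 / l_3 = 3.4054 / 0.88 = 3.869773… → 3.87

3.87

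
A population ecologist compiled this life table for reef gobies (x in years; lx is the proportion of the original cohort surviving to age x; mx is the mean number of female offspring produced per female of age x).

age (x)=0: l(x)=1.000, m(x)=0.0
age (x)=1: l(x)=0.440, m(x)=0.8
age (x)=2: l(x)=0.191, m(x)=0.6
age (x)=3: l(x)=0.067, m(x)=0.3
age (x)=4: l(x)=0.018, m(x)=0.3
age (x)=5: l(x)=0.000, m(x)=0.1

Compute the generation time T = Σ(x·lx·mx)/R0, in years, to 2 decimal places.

1.35

lx·mx: 0, 0.352, 0.1146, 0.0201, 0.0054, 0 → R0 = 0.4921
x·lx·mx: 0, 0.352, 0.2292, 0.0603, 0.0216, 0 → Σ = 0.6631
T = 0.6631 / 0.4921 = 1.34749… → 1.35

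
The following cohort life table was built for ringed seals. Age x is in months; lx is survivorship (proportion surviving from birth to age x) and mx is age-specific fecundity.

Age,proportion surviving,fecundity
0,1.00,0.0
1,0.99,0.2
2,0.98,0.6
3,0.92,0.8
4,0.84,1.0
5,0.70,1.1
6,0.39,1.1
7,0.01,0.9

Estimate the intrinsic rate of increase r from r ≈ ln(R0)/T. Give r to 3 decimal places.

0.338

R0 = Σ lx·mx = 0 + 0.198 + 0.588 + 0.736 + 0.84 + 0.77 + 0.429 + 0.009 = 3.57
Σ x·lx·mx = 13.429; T = 13.429/3.57 = 3.76162…
r ≈ ln(R0)/T = ln(3.57)/3.76162… = 0.3383… → 0.338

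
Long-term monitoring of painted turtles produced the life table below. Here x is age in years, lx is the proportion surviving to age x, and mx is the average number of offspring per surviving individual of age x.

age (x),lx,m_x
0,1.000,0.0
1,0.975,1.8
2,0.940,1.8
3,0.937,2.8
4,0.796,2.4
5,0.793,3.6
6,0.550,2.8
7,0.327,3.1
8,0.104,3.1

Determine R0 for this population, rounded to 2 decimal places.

lx·mx by age: 0, 1.755, 1.692, 2.6236, 1.9104, 2.8548, 1.54, 1.0137, 0.3224
R0 = Σ lx·mx = 13.7119 → 13.71

13.71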